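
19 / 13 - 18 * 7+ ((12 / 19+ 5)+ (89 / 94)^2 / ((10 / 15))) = -513157179 / 4364984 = -117.56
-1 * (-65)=65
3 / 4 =0.75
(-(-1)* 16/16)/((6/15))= 2.50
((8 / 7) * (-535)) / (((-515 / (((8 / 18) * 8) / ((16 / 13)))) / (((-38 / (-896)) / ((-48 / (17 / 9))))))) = -449293 / 78490944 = -0.01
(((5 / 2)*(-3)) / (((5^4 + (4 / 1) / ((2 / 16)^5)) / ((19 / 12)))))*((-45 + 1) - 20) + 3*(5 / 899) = 2658695 / 118395603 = 0.02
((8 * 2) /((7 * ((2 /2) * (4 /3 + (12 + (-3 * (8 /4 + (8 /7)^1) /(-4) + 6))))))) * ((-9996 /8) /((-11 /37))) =4438224 /10021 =442.89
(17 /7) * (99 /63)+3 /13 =2578 /637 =4.05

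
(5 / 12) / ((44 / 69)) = 115 / 176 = 0.65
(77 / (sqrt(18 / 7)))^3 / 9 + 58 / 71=58 / 71 + 3195731 * sqrt(14) / 972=12302.60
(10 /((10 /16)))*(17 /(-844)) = -0.32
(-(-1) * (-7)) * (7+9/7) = -58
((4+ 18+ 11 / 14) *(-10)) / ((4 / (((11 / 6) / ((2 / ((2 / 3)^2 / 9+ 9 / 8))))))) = -13351745 / 217728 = -61.32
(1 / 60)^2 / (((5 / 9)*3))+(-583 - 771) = -8123999 / 6000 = -1354.00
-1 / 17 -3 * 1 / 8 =-59 / 136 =-0.43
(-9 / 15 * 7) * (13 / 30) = -91 / 50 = -1.82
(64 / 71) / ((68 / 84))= 1344 / 1207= 1.11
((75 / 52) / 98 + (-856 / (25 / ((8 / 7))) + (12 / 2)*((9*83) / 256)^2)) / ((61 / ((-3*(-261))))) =4891080714633 / 31831654400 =153.65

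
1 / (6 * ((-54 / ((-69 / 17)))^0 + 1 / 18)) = 3 / 19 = 0.16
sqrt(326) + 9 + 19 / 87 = 802 / 87 + sqrt(326) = 27.27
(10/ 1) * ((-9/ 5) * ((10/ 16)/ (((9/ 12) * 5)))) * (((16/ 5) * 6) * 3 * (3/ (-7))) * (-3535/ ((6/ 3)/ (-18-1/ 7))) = 16623792/ 7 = 2374827.43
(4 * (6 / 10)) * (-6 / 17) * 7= -504 / 85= -5.93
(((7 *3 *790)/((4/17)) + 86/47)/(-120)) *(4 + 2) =-6627877/1880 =-3525.47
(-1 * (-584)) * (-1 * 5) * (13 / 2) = -18980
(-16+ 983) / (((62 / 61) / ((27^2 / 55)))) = 43001523 / 3410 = 12610.42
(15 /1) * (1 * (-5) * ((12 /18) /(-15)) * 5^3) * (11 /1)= 4583.33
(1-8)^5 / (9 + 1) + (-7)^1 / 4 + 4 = -33569 / 20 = -1678.45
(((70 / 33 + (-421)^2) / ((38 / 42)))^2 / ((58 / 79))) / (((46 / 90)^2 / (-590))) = -79110999796673715782625 / 670110221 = -118056697715514.65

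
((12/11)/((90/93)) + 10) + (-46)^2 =116992/55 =2127.13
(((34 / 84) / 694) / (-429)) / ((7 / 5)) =-85 / 87531444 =-0.00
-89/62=-1.44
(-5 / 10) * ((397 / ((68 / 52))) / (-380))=5161 / 12920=0.40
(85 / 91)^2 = 7225 / 8281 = 0.87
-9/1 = -9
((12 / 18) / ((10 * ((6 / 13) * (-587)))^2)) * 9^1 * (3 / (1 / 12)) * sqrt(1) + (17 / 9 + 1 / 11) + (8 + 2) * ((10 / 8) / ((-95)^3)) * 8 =23160287736347 / 11698823916450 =1.98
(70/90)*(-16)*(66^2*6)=-325248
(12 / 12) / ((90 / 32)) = 16 / 45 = 0.36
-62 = -62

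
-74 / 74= -1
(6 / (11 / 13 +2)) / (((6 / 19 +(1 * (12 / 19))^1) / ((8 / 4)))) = 494 / 111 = 4.45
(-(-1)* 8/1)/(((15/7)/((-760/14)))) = -608/3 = -202.67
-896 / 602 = -64 / 43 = -1.49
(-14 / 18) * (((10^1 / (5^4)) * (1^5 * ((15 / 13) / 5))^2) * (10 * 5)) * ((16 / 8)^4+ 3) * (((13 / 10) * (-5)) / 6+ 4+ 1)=-6251 / 2535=-2.47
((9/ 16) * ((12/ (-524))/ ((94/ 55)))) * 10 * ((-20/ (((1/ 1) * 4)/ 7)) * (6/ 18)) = 86625/ 98512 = 0.88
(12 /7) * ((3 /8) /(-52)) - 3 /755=-8979 /549640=-0.02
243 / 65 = 3.74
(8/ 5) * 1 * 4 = 32/ 5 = 6.40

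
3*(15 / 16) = 45 / 16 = 2.81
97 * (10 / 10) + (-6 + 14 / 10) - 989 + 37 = -4298 / 5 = -859.60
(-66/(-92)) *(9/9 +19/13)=528/299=1.77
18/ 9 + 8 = 10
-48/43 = -1.12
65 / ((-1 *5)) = -13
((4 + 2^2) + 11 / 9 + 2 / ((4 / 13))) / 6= 283 / 108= 2.62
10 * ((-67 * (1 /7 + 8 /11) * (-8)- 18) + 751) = 11993.90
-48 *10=-480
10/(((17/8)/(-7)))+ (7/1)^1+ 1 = -424/17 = -24.94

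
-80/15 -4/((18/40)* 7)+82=4750/63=75.40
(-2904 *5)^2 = 210830400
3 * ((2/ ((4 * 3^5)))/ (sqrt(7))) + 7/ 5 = sqrt(7)/ 1134 + 7/ 5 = 1.40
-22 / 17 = -1.29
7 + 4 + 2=13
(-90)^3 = -729000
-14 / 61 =-0.23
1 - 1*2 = -1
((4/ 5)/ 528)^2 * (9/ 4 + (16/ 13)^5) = 7535941/ 646940923200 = 0.00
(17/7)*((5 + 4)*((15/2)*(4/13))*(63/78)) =6885/169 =40.74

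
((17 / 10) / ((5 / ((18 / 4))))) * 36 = 1377 / 25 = 55.08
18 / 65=0.28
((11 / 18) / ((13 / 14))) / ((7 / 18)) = 22 / 13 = 1.69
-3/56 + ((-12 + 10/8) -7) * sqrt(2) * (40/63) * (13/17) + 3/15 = 41/280 -9230 * sqrt(2)/1071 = -12.04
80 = 80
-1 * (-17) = 17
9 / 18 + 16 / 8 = 5 / 2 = 2.50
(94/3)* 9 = 282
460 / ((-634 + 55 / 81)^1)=-37260 / 51299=-0.73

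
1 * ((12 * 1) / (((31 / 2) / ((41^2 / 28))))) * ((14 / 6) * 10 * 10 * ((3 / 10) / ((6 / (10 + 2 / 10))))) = 171462 / 31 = 5531.03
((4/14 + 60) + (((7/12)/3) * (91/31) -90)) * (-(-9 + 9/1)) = 0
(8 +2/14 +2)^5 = 107349.88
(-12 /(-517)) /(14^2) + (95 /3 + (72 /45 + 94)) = 48360742 /379995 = 127.27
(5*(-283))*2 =-2830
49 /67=0.73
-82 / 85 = -0.96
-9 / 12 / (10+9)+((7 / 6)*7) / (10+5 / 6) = 3529 / 4940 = 0.71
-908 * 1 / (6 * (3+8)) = -454 / 33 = -13.76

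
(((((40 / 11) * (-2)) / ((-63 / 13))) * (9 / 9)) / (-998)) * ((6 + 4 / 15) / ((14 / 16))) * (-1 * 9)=78208 / 806883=0.10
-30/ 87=-10/ 29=-0.34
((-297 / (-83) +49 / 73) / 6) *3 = 12874 / 6059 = 2.12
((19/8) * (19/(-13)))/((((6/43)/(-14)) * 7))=15523/312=49.75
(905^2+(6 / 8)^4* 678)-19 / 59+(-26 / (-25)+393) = 819633.24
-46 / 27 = -1.70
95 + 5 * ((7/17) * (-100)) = -1885/17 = -110.88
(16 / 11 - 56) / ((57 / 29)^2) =-168200 / 11913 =-14.12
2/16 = 1/8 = 0.12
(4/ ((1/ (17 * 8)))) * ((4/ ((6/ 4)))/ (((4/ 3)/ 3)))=3264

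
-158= -158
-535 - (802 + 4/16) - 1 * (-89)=-4993/4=-1248.25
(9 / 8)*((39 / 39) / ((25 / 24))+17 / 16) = 2.28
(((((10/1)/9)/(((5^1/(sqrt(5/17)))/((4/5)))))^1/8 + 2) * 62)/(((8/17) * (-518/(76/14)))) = -10013/3626 - 589 * sqrt(85)/326340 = -2.78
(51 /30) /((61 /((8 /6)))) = 34 /915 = 0.04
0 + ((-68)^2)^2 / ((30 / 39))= 138978944 / 5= 27795788.80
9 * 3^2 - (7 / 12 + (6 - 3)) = 929 / 12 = 77.42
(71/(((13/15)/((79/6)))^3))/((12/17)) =352693.35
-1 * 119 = -119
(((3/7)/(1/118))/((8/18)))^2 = 2537649/196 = 12947.19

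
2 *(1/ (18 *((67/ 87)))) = 29/ 201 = 0.14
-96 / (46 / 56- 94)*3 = 8064 / 2609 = 3.09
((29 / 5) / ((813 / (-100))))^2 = 336400 / 660969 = 0.51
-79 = -79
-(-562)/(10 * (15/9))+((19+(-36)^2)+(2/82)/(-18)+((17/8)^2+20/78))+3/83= 862252894127/637041600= 1353.53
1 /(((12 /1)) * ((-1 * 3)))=-1 /36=-0.03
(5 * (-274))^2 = 1876900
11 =11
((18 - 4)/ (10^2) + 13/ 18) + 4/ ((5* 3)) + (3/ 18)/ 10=1.15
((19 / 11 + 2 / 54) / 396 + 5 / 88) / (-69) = -14413 / 16230456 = -0.00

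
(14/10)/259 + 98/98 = 186/185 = 1.01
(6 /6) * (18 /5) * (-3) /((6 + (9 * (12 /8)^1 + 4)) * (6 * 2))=-9 /235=-0.04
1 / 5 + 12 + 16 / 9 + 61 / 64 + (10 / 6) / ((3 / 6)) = 52601 / 2880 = 18.26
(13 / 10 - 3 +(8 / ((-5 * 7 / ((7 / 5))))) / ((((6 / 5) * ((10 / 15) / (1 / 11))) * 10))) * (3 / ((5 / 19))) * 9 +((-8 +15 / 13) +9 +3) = -6064603 / 35750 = -169.64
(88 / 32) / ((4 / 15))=165 / 16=10.31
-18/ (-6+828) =-3/ 137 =-0.02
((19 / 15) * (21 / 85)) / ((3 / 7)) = 931 / 1275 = 0.73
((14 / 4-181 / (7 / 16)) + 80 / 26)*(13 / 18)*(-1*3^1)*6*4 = 148198 / 7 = 21171.14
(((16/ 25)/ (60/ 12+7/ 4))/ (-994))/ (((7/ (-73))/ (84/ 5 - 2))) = 172864/ 11741625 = 0.01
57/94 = 0.61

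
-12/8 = -1.50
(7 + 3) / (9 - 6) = 10 / 3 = 3.33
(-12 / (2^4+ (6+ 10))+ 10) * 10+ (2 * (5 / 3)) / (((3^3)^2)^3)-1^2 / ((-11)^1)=4926826359053 / 51139504548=96.34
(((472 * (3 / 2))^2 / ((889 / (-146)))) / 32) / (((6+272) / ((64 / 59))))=-1240416 / 123571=-10.04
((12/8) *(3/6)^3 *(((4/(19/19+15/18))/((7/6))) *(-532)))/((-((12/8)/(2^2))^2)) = 14592/11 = 1326.55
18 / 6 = 3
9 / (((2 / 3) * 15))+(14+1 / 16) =1197 / 80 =14.96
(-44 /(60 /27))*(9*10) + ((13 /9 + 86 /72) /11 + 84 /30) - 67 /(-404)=-88930819 /49995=-1778.79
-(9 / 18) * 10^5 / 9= -50000 / 9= -5555.56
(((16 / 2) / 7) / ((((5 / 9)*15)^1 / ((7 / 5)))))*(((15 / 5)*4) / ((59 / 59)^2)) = 288 / 125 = 2.30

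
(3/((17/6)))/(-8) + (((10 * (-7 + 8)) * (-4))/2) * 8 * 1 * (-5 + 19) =-152329/68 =-2240.13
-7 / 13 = -0.54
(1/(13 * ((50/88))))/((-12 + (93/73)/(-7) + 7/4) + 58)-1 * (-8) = 22989576/2872675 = 8.00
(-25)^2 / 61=625 / 61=10.25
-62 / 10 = -31 / 5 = -6.20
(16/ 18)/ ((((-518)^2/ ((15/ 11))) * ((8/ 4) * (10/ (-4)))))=-2/ 2213673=-0.00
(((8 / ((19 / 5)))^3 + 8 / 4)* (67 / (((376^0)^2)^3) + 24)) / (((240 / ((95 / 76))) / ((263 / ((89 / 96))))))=1523.48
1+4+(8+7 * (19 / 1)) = 146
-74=-74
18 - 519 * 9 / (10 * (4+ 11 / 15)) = -11457 / 142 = -80.68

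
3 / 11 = 0.27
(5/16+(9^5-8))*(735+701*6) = 291723125.06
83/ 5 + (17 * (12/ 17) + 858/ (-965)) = 26741/ 965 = 27.71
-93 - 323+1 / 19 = -7903 / 19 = -415.95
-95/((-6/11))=1045/6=174.17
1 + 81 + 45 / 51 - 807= -724.12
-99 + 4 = -95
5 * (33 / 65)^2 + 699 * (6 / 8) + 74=2026441 / 3380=599.54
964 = 964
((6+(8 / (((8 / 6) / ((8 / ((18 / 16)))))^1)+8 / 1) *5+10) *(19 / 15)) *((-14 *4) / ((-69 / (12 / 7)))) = 491264 / 1035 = 474.65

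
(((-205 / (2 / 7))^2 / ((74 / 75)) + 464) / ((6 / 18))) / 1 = 463737657 / 296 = 1566681.27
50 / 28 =25 / 14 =1.79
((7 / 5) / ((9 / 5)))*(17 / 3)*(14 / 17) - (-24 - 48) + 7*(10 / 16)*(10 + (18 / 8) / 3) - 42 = 69691 / 864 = 80.66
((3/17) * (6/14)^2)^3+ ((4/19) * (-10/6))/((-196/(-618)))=-12149622413/10982181203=-1.11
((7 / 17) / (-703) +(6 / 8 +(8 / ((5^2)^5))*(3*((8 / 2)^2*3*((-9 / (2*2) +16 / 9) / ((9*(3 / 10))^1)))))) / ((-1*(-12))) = 1889156973623 / 30250968750000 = 0.06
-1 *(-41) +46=87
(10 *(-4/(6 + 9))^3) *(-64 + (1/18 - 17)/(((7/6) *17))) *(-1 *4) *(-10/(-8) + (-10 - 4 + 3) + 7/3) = 263758976/722925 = 364.85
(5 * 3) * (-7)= -105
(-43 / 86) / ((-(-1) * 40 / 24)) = -3 / 10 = -0.30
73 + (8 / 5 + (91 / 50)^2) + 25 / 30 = 590593 / 7500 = 78.75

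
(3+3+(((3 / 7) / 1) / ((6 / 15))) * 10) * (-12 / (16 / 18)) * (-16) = 25272 / 7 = 3610.29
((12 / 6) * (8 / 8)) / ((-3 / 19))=-38 / 3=-12.67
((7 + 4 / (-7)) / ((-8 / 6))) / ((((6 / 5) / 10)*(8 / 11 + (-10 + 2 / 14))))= 12375 / 2812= 4.40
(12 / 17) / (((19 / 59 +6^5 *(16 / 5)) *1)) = 3540 / 124790863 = 0.00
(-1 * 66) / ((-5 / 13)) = 858 / 5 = 171.60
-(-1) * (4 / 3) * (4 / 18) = 8 / 27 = 0.30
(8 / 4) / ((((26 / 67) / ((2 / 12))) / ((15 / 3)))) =335 / 78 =4.29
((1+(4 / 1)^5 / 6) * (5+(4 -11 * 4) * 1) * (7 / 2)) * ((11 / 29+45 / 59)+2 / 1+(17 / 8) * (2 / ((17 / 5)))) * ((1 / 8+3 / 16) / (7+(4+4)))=-3792694325 / 1971072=-1924.18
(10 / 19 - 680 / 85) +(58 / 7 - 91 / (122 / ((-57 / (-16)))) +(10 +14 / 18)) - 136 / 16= 0.43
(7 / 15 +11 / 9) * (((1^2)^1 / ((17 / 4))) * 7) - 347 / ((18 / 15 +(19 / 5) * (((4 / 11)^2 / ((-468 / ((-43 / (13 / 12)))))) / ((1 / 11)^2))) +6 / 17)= -10824476281 / 221198220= -48.94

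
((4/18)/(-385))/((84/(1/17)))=-1/2474010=-0.00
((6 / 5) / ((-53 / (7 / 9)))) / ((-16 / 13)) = 91 / 6360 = 0.01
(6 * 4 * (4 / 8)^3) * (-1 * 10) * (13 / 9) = -130 / 3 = -43.33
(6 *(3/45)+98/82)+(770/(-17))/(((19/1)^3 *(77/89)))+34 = 850669641/23903615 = 35.59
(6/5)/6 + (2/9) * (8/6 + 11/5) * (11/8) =691/540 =1.28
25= 25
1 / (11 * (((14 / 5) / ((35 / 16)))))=25 / 352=0.07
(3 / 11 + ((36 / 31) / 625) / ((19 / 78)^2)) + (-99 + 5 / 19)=-7573235111 / 76938125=-98.43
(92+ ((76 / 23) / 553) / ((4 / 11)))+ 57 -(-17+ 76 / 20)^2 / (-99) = 47943136 / 317975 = 150.78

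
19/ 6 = 3.17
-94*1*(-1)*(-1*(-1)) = 94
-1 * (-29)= 29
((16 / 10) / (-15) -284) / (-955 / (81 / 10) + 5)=575316 / 228625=2.52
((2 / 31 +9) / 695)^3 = 0.00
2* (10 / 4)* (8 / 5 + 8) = 48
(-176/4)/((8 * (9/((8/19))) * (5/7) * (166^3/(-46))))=1771/488877885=0.00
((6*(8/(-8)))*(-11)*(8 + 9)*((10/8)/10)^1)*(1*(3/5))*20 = 1683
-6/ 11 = -0.55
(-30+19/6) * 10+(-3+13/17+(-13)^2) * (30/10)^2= 62860/51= 1232.55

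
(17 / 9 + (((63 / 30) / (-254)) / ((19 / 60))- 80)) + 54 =-524188 / 21717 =-24.14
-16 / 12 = -4 / 3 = -1.33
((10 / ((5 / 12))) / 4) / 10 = 3 / 5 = 0.60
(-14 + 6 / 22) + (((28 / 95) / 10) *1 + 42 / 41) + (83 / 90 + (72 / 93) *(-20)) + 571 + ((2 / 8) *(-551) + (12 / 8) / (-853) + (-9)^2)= 99317114984207 / 203931060300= 487.01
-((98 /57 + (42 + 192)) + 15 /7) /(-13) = 94907 /5187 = 18.30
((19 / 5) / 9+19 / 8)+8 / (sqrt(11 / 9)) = 1007 / 360+24* sqrt(11) / 11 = 10.03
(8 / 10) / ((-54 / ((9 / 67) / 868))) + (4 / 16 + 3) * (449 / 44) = 1272962057 / 38382960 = 33.16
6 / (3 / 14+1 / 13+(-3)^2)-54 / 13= -77118 / 21983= -3.51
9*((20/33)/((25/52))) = 624/55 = 11.35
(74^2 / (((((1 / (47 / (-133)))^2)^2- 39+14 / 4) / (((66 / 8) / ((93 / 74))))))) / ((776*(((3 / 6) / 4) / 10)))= 108755011944920 / 839987681637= 129.47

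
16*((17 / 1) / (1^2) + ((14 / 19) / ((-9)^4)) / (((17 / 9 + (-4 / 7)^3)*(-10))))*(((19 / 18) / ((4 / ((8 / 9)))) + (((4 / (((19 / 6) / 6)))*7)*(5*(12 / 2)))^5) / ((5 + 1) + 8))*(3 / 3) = 198418256511962592.69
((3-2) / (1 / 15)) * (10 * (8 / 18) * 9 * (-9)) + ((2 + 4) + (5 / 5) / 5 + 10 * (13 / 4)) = -53613 / 10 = -5361.30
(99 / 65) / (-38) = -99 / 2470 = -0.04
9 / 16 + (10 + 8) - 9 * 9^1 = -999 / 16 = -62.44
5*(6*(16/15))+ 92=124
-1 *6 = -6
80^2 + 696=7096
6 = 6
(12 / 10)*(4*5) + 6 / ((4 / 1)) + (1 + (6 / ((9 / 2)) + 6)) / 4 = 331 / 12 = 27.58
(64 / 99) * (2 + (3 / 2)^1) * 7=1568 / 99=15.84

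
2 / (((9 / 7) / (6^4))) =2016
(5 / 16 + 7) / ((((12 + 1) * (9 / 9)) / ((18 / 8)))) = 81 / 64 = 1.27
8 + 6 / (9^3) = 1946 / 243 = 8.01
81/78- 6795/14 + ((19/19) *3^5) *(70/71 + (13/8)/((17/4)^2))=-416167299/1867229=-222.88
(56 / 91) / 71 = 8 / 923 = 0.01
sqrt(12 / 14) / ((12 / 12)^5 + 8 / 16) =2 * sqrt(42) / 21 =0.62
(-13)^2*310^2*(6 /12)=8120450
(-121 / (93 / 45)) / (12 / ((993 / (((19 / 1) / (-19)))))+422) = -54615 / 393638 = -0.14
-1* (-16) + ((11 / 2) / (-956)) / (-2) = 61195 / 3824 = 16.00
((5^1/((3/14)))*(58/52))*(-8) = -208.21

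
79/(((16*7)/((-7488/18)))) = -2054/7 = -293.43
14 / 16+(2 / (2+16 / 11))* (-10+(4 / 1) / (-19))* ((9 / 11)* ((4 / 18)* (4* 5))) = -59553 / 2888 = -20.62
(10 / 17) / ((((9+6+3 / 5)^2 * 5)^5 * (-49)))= -15625 / 3471850633709877060096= -0.00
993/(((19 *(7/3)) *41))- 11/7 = -5590/5453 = -1.03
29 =29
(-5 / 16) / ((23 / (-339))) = 1695 / 368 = 4.61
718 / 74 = 359 / 37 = 9.70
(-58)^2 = 3364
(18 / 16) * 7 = 63 / 8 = 7.88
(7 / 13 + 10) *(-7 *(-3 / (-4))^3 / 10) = -25893 / 8320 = -3.11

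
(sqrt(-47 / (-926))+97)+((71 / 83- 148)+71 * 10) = 660.08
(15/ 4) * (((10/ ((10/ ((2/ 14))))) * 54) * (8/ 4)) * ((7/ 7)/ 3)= 135/ 7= 19.29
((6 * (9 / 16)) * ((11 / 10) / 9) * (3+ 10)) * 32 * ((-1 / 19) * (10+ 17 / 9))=-30602 / 285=-107.38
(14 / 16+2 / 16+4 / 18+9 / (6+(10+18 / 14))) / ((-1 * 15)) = -1898 / 16335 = -0.12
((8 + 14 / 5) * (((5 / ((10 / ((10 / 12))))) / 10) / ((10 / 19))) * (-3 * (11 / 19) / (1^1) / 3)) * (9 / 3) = -297 / 200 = -1.48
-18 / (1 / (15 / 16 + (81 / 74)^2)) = -421011 / 10952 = -38.44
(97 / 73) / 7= 97 / 511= 0.19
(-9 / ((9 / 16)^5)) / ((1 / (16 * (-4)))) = 67108864 / 6561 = 10228.45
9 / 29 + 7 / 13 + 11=4467 / 377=11.85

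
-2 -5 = -7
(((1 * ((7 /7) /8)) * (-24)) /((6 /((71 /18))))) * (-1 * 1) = 71 /36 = 1.97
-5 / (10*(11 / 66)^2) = -18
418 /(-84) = -209 /42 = -4.98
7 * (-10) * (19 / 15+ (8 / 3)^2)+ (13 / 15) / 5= -131911 / 225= -586.27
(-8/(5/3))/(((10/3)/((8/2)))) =-144/25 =-5.76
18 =18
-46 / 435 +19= 8219 / 435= 18.89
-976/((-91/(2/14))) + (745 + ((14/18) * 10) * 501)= 8873153/1911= 4643.20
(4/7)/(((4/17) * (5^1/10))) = 4.86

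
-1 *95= -95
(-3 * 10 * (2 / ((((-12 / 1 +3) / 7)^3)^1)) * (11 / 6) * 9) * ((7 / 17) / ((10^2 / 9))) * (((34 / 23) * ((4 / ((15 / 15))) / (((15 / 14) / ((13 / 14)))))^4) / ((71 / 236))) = 45573273281536 / 3720178125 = 12250.29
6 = 6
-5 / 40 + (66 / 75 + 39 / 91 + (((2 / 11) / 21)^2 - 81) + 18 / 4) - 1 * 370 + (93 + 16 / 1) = -3589235389 / 10672200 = -336.32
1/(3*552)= 1/1656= 0.00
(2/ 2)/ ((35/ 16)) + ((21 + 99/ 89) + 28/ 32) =584237/ 24920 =23.44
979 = 979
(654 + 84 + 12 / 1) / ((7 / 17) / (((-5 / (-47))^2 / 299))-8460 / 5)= 318750 / 3904337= 0.08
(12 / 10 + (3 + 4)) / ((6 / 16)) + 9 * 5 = 1003 / 15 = 66.87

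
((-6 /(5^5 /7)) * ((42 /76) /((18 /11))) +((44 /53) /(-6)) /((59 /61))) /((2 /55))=-1808607449 /445597500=-4.06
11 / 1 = 11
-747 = -747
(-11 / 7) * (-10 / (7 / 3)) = 330 / 49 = 6.73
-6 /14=-3 /7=-0.43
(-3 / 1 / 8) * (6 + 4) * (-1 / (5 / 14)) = 21 / 2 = 10.50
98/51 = 1.92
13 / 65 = 1 / 5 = 0.20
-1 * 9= -9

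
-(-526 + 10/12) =3151/6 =525.17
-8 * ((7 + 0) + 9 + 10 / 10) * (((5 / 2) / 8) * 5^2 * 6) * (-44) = 280500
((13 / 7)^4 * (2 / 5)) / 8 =28561 / 48020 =0.59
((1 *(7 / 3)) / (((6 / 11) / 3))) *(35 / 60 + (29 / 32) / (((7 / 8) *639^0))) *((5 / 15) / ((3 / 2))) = 4.62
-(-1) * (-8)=-8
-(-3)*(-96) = -288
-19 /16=-1.19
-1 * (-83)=83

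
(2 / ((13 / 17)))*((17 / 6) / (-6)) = -289 / 234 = -1.24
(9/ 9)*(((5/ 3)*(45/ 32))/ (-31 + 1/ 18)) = -675/ 8912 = -0.08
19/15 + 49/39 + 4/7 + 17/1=20.09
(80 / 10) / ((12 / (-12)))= -8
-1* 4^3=-64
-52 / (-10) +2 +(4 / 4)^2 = 41 / 5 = 8.20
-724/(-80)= 9.05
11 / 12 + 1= 23 / 12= 1.92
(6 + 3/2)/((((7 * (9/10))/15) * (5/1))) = 3.57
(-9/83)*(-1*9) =81/83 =0.98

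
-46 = -46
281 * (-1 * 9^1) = -2529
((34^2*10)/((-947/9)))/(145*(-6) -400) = 10404/120269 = 0.09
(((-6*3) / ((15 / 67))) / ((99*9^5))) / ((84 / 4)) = -0.00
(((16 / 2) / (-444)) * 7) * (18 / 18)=-0.13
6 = 6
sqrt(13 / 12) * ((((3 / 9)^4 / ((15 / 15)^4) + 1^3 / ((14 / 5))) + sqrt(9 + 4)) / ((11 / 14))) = 5.27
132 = 132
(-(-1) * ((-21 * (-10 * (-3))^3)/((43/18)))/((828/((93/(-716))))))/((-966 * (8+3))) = -313875/89577686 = -0.00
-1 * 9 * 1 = -9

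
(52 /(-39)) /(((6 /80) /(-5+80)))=-4000 /3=-1333.33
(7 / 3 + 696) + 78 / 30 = 10514 / 15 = 700.93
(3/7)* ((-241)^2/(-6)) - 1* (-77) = -57003/14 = -4071.64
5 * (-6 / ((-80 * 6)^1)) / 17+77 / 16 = 4.82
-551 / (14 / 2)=-551 / 7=-78.71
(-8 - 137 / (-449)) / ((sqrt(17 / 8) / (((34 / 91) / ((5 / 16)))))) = -44224 * sqrt(34) / 40859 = -6.31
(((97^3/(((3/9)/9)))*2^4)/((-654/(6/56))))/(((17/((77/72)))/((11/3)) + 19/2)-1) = -11926810764/2369987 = -5032.44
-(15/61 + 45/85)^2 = -646416/1075369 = -0.60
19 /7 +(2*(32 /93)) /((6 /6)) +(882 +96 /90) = 961819 /1085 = 886.47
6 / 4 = 3 / 2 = 1.50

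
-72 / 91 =-0.79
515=515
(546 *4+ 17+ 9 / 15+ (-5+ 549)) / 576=143 / 30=4.77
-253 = -253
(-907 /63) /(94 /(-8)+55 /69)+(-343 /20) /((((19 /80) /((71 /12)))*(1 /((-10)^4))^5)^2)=-7317740428599999999999999999999999999999999909630148 /68752089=-106436626654355186211141900000000000000000000.00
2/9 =0.22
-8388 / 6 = -1398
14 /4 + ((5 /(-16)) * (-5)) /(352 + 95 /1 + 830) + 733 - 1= 15027761 /20432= 735.50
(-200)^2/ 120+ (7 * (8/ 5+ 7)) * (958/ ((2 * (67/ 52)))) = 22713.36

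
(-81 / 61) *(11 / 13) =-891 / 793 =-1.12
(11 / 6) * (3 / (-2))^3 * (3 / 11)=-27 / 16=-1.69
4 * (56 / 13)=224 / 13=17.23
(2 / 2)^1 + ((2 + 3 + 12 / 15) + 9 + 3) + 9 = 139 / 5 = 27.80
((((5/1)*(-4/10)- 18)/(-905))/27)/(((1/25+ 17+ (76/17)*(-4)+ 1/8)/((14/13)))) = -190400/154952109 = -0.00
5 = 5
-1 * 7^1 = -7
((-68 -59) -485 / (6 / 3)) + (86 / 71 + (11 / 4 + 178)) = -53261 / 284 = -187.54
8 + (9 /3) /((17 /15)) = 181 /17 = 10.65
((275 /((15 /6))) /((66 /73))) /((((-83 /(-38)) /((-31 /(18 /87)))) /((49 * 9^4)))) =-222704896365 /83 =-2683191522.47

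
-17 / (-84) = 17 / 84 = 0.20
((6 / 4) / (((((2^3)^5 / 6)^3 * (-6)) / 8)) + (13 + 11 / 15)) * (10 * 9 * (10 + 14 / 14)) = 14948960091229131 / 1099511627776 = 13596.00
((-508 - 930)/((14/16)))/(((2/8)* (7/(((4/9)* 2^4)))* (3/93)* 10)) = -45647872/2205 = -20701.98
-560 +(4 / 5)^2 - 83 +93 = -13734 / 25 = -549.36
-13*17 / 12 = -221 / 12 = -18.42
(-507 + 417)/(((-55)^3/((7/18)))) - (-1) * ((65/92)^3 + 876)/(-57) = -22706726093563/1476918062400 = -15.37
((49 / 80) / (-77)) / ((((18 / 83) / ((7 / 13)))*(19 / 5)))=-4067 / 782496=-0.01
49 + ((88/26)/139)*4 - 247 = -197.90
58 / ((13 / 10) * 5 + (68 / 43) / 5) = 24940 / 2931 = 8.51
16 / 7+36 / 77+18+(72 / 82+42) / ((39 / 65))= 291128 / 3157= 92.22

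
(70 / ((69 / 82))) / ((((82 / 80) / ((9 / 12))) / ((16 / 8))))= 2800 / 23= 121.74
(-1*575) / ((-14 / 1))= 575 / 14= 41.07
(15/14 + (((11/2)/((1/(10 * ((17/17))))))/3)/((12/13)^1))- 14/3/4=4981/252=19.77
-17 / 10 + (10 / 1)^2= 98.30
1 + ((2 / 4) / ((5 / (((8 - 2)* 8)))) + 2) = 39 / 5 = 7.80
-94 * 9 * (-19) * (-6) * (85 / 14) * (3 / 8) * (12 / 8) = -18444915 / 56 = -329373.48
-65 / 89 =-0.73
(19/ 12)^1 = 19/ 12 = 1.58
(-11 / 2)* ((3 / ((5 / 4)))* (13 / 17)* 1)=-858 / 85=-10.09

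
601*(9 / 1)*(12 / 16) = 16227 / 4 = 4056.75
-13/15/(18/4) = -26/135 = -0.19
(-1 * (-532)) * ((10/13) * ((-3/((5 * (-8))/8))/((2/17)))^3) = 54284.87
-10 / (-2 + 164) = -5 / 81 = -0.06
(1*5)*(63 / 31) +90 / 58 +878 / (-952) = 4617619 / 427924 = 10.79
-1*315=-315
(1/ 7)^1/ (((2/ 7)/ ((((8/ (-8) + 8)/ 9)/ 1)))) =7/ 18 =0.39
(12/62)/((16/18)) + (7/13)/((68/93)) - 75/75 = -314/6851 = -0.05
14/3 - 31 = -79/3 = -26.33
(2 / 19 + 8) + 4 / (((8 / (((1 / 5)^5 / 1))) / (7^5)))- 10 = 94333 / 118750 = 0.79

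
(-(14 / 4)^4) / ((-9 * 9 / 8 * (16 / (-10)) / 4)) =-12005 / 324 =-37.05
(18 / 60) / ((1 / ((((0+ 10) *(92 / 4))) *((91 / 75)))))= 2093 / 25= 83.72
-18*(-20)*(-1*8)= -2880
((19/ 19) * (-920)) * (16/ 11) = -14720/ 11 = -1338.18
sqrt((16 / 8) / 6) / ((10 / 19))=19 * sqrt(3) / 30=1.10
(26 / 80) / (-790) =-13 / 31600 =-0.00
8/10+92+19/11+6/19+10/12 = 95.68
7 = 7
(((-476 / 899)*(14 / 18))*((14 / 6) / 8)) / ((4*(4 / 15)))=-29155 / 258912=-0.11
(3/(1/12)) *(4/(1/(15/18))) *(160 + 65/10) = 19980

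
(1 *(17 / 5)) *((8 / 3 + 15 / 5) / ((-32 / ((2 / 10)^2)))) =-289 / 12000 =-0.02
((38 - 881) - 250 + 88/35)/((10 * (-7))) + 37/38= 385249/23275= 16.55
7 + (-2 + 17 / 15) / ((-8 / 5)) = 181 / 24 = 7.54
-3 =-3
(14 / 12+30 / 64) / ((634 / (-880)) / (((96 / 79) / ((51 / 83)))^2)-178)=-15228547840 / 1659202056759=-0.01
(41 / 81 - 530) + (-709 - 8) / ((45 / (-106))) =469573 / 405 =1159.44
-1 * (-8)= 8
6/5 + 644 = 3226/5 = 645.20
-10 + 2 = -8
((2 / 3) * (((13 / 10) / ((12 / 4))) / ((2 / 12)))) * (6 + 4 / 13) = 164 / 15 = 10.93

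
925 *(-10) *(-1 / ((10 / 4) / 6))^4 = -1534464 / 5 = -306892.80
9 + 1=10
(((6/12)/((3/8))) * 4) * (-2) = -32/3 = -10.67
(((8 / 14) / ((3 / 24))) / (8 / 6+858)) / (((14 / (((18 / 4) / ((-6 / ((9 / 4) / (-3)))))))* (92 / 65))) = 1755 / 11621624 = 0.00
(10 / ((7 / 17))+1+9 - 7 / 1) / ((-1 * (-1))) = 191 / 7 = 27.29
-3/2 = -1.50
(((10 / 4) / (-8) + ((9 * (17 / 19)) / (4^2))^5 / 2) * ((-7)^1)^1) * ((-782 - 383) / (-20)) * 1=2509937915679257 / 20771023880192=120.84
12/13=0.92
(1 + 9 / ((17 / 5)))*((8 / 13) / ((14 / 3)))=744 / 1547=0.48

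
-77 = -77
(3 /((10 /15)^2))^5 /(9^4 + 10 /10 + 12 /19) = 2.14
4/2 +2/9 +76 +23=911/9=101.22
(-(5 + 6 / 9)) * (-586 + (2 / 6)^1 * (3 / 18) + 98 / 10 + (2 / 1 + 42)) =814181 / 270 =3015.49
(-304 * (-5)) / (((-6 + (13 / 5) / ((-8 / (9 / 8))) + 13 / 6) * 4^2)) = -91200 / 4031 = -22.62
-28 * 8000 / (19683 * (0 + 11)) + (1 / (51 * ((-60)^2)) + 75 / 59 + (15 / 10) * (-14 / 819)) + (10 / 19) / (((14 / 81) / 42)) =2748592363576087 / 21455658853200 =128.11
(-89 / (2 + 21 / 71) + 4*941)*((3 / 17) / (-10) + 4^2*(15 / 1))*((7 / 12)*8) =57802427109 / 13855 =4171954.32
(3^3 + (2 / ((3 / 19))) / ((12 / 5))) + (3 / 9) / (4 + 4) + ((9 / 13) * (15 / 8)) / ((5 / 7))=3994 / 117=34.14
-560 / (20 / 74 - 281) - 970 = -10054670 / 10387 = -968.01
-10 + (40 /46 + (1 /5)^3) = -26227 /2875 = -9.12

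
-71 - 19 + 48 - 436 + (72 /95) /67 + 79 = -2539563 /6365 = -398.99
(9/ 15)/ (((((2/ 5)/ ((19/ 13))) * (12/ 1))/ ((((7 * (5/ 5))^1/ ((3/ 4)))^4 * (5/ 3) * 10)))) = 72990400/ 3159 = 23105.54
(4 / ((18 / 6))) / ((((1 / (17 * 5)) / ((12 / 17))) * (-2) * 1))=-40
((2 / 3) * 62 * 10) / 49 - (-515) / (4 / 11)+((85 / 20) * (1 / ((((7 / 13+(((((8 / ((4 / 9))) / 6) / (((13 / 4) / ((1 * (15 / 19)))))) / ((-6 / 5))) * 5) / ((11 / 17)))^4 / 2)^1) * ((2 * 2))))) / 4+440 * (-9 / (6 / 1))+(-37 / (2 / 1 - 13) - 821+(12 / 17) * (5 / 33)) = -68582240276659167271109 / 1297867432036032586848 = -52.84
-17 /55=-0.31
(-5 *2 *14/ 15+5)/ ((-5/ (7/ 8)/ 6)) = 91/ 20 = 4.55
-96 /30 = -16 /5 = -3.20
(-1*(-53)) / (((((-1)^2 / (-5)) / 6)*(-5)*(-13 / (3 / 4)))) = -477 / 26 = -18.35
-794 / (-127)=794 / 127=6.25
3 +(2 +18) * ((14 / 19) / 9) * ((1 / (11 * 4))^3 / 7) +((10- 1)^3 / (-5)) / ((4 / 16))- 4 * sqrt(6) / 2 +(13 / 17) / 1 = -89678435191 / 154768680- 2 * sqrt(6) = -584.33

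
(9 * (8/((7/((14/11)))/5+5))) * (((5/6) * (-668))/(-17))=400800/1037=386.50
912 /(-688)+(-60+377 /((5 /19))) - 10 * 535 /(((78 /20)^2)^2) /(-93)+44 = 65478209055692 /46257252795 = 1415.52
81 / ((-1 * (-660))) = 27 / 220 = 0.12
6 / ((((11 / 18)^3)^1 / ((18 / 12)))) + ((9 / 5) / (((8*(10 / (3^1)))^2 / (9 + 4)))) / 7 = 11758713543 / 298144000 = 39.44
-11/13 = -0.85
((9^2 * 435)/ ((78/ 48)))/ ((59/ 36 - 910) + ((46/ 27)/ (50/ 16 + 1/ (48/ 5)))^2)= -2194182108000/ 91891890233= -23.88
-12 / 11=-1.09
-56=-56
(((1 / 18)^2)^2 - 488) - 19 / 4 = -51726923 / 104976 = -492.75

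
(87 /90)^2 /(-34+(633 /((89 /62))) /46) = -1721527 /44977500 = -0.04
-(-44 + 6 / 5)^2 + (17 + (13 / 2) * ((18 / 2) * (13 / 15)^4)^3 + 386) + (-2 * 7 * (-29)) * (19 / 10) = 68854715967253 / 355957031250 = 193.44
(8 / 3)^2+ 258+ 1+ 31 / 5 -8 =11894 / 45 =264.31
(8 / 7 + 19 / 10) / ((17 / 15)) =639 / 238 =2.68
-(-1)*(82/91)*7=6.31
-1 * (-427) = 427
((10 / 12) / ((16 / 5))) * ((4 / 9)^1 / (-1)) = -25 / 216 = -0.12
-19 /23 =-0.83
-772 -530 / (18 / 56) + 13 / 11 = -239551 / 99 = -2419.71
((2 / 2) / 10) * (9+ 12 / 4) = 1.20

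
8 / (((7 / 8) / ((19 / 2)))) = 608 / 7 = 86.86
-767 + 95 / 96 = -73537 / 96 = -766.01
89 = 89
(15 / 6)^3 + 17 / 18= 1193 / 72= 16.57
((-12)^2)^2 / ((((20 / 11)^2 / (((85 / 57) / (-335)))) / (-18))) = 15995232 / 31825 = 502.60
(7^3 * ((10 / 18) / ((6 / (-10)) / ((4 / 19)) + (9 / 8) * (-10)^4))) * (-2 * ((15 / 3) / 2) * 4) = -686000 / 2024487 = -0.34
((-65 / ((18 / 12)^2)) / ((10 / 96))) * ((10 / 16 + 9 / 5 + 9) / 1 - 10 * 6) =13471.47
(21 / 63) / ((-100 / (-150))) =1 / 2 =0.50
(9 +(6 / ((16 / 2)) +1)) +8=18.75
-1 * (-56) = 56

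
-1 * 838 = -838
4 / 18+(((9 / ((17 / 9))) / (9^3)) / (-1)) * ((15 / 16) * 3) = 499 / 2448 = 0.20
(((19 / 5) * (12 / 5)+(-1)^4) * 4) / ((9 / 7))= 7084 / 225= 31.48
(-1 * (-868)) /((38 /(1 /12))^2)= 217 /51984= 0.00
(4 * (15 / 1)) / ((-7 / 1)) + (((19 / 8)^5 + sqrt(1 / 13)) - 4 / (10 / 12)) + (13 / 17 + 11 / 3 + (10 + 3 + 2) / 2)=sqrt(13) / 13 + 4335606571 / 58490880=74.40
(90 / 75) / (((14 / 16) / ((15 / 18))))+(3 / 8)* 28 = 11.64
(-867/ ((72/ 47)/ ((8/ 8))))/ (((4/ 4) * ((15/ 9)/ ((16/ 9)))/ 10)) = -54332/ 9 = -6036.89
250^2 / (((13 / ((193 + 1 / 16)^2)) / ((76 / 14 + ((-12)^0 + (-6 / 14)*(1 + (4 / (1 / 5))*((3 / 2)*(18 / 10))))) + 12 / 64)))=-283126687171875 / 93184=-3038361598.26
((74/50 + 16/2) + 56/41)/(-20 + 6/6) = -11117/19475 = -0.57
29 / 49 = 0.59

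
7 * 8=56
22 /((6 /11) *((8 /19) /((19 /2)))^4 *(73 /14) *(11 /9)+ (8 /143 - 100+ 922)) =561018037933353 /20963100924143149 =0.03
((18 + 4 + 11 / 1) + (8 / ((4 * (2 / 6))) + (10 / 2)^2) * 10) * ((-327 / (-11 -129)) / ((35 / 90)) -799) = -2719969 / 10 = -271996.90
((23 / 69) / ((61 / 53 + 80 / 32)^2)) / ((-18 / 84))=-157304 / 1347921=-0.12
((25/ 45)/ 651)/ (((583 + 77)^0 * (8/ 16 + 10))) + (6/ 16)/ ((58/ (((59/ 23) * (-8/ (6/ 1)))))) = -7232621/ 328268052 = -0.02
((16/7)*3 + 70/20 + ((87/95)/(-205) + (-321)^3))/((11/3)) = -27054637421979/2999150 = -9020768.36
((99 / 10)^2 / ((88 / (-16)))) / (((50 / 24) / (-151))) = 807246 / 625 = 1291.59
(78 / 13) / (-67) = -6 / 67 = -0.09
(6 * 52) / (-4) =-78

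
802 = 802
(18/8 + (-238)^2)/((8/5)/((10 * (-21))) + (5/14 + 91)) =118957125/191834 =620.10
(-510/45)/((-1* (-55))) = -34/165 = -0.21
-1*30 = -30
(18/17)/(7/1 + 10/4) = 36/323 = 0.11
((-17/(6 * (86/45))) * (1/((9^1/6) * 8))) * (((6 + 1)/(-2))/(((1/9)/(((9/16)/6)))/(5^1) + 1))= 80325/229792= 0.35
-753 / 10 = -75.30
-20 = -20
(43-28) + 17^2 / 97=1744 / 97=17.98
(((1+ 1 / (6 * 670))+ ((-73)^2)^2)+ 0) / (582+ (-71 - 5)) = 114160932841 / 2034120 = 56123.01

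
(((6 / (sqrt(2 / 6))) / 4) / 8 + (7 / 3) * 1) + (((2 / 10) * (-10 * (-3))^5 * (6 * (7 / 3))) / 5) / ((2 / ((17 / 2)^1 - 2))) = 3 * sqrt(3) / 16 + 132678007 / 3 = 44226002.66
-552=-552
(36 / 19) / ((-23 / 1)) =-36 / 437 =-0.08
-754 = -754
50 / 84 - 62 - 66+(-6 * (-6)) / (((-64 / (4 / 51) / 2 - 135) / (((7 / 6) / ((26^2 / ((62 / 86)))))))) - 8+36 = -2745747391 / 27621867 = -99.40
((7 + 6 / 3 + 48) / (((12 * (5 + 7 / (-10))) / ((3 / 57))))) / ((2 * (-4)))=-5 / 688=-0.01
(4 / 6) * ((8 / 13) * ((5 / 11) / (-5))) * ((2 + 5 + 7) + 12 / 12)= -0.56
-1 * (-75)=75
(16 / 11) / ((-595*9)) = -16 / 58905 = -0.00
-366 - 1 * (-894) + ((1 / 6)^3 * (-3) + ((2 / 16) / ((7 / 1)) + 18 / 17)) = 2266505 / 4284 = 529.06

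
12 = 12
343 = 343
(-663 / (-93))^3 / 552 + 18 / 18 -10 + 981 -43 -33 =14745184133 / 16444632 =896.66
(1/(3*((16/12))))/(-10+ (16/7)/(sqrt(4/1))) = -7/248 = -0.03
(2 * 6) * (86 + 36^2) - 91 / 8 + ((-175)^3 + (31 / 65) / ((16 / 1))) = -5556514439 / 1040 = -5342802.35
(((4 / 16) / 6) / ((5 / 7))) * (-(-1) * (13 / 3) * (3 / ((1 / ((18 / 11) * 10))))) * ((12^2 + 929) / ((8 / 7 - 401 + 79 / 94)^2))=63413855778 / 758274855899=0.08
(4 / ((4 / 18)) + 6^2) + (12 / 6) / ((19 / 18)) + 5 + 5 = 1252 / 19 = 65.89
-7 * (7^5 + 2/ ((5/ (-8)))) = -117626.60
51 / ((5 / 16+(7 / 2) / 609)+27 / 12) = 70992 / 3575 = 19.86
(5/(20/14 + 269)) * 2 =0.04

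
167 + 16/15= 2521/15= 168.07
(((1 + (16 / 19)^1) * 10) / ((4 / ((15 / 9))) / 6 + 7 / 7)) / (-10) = -25 / 19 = -1.32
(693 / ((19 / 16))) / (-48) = -231 / 19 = -12.16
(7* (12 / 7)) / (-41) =-12 / 41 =-0.29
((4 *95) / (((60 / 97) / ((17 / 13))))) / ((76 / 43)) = 70907 / 156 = 454.53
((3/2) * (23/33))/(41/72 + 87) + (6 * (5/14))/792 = 170629/11651640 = 0.01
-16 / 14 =-8 / 7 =-1.14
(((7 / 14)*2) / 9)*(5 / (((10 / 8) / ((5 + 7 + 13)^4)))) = 1562500 / 9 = 173611.11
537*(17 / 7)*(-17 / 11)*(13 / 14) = -2017509 / 1078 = -1871.53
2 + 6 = 8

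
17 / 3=5.67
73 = 73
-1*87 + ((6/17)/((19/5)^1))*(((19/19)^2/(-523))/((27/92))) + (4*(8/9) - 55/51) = -128506204/1520361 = -84.52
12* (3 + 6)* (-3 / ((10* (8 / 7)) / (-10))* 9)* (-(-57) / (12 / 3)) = 290871 / 8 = 36358.88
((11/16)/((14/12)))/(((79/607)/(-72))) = -180279/553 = -326.00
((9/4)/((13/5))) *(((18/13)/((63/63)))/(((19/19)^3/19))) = 7695/338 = 22.77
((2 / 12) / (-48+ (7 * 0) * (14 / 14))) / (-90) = 0.00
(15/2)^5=759375/32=23730.47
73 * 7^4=175273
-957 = -957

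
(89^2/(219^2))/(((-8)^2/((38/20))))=150499/30695040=0.00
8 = 8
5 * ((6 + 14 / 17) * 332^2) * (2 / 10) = 12785984 / 17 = 752116.71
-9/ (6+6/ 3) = -1.12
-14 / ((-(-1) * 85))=-14 / 85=-0.16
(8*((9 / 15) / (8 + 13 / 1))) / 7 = 8 / 245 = 0.03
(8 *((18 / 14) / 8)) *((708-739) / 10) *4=-15.94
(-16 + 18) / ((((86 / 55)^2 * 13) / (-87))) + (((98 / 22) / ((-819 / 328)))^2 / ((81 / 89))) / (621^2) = -1047432084655988123 / 191334030384241602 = -5.47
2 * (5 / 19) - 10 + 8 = -28 / 19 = -1.47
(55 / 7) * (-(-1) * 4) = 220 / 7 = 31.43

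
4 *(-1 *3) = -12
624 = 624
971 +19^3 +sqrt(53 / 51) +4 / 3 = sqrt(2703) / 51 +23494 / 3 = 7832.35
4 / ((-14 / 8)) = -16 / 7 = -2.29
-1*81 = -81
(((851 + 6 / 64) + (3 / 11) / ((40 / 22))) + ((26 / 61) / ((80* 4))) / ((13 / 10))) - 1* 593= 2520469 / 9760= 258.24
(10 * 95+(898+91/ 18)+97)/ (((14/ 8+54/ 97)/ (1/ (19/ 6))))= 13619188/ 51015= 266.96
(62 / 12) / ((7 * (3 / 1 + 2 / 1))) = 31 / 210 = 0.15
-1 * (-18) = 18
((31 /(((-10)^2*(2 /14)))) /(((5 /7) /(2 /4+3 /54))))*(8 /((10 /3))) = 1519 /375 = 4.05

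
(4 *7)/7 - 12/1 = -8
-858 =-858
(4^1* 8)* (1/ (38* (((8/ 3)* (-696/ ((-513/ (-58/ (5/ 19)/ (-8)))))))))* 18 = 2430/ 15979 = 0.15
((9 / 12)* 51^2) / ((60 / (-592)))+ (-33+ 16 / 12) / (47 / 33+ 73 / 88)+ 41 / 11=-126041798 / 6545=-19257.72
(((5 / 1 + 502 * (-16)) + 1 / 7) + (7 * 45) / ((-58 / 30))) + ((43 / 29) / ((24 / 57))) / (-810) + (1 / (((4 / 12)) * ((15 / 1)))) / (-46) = -247783287161 / 30255120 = -8189.80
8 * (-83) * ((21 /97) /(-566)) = 6972 /27451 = 0.25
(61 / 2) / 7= 61 / 14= 4.36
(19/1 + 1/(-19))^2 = 129600/361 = 359.00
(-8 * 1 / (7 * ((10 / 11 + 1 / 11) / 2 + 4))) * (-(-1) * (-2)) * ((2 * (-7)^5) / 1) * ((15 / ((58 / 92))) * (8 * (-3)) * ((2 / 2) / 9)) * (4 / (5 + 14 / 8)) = 4523868160 / 7047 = 641956.60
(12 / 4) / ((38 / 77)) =231 / 38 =6.08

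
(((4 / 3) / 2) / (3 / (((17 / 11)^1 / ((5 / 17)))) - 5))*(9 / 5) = -867 / 3200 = -0.27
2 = 2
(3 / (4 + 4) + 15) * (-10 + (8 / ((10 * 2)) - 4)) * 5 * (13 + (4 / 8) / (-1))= -52275 / 4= -13068.75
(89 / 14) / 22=89 / 308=0.29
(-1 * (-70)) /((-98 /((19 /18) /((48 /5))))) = -475 /6048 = -0.08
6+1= 7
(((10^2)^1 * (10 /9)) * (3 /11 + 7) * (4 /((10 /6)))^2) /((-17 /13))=-665600 /187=-3559.36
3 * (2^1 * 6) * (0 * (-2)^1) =0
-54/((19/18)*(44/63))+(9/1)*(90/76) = -1377/22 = -62.59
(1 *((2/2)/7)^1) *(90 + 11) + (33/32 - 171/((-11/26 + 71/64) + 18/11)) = -276945217/4761568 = -58.16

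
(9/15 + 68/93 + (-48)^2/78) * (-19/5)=-3545533/30225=-117.30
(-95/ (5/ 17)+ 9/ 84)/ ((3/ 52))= -117533/ 21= -5596.81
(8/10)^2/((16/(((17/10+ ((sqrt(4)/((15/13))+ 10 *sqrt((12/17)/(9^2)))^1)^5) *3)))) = 7592458304 *sqrt(51)/6715456875+ 273797574827/32918906250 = 16.39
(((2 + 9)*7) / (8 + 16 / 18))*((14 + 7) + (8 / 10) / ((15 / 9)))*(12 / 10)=1116423 / 5000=223.28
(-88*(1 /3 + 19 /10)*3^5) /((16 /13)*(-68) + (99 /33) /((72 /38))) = 37250928 /64045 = 581.64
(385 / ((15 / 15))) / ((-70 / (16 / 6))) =-44 / 3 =-14.67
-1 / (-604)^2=-1 / 364816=-0.00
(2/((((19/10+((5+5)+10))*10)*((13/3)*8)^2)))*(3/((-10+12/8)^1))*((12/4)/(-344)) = 27/1154348416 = 0.00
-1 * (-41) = 41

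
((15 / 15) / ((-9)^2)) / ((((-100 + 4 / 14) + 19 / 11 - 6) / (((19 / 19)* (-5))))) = 385 / 648567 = 0.00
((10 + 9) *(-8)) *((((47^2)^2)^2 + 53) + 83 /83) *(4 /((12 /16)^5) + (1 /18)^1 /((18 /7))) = -14843717992108852850 /243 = -61085259226785402.67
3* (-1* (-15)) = 45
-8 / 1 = -8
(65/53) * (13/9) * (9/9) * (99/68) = 9295/3604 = 2.58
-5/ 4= -1.25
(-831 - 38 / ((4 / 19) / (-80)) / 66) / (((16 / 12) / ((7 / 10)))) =-141421 / 440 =-321.41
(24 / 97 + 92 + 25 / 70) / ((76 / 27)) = 3395439 / 103208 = 32.90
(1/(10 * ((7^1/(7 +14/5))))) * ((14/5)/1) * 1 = 49/125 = 0.39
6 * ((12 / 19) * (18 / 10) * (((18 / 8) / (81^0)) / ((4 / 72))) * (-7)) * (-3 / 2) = 275562 / 95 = 2900.65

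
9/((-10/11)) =-99/10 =-9.90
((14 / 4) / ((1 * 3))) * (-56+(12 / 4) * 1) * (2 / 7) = -53 / 3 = -17.67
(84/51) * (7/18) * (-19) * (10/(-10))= 1862/153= 12.17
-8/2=-4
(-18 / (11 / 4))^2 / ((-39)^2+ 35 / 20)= 20736 / 737011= 0.03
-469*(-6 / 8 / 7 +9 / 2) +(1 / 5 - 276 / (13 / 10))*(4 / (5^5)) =-1674173717 / 812500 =-2060.52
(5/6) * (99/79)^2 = 16335/12482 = 1.31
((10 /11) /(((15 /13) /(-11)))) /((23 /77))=-2002 /69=-29.01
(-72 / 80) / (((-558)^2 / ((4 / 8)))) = -1 / 691920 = -0.00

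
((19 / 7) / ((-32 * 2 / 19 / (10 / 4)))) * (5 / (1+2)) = -3.36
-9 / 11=-0.82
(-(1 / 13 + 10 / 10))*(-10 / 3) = 140 / 39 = 3.59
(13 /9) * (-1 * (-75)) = 325 /3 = 108.33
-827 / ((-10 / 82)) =33907 / 5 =6781.40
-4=-4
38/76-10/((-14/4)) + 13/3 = 323/42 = 7.69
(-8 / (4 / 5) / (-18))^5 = 3125 / 59049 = 0.05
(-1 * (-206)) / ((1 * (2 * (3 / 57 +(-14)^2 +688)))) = 1957 / 16797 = 0.12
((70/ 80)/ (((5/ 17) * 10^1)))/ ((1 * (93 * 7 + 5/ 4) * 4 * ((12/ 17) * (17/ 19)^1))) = 2261/ 12523200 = 0.00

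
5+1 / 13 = 66 / 13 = 5.08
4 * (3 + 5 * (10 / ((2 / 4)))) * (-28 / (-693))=1648 / 99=16.65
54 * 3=162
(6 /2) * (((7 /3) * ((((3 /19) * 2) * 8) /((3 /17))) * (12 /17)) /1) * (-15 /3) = -6720 /19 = -353.68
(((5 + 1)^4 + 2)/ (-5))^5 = -3684456744903968/ 3125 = -1179026158369.27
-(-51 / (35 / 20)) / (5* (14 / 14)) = 5.83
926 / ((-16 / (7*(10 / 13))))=-16205 / 52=-311.63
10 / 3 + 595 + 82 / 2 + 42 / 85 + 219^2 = 12393211 / 255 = 48600.83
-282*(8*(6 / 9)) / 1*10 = -15040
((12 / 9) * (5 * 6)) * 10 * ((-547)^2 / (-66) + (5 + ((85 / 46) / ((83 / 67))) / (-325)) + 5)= -1481819610080 / 818961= -1809389.71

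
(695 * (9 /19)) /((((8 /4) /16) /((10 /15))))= 33360 /19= 1755.79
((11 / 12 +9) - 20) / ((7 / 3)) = -121 / 28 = -4.32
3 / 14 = 0.21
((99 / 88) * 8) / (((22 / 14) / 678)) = 42714 / 11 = 3883.09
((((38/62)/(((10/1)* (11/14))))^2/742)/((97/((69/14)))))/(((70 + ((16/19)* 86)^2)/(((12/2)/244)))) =26976447/13993006797405825200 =0.00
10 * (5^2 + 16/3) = 910/3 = 303.33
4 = 4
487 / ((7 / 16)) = 7792 / 7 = 1113.14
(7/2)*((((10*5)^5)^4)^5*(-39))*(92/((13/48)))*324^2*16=-6143683020698156811664509147768997721072992135304957628250122070312500000000000000000000000000000000000000000000000000000000000000000000000000000000000000000000000000000000000000000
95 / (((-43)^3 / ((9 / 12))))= -285 / 318028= -0.00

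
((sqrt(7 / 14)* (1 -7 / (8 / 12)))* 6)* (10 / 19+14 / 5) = -474* sqrt(2) / 5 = -134.07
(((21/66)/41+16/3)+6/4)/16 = 0.43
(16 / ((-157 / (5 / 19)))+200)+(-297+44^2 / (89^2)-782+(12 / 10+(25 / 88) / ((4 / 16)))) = -2277986445639 / 2599117730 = -876.45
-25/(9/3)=-25/3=-8.33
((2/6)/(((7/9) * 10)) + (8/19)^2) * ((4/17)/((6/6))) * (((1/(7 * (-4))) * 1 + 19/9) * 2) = 2909449/13532085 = 0.22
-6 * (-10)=60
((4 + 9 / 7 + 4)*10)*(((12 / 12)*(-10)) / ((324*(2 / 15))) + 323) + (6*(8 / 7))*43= 11440631 / 378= 30266.22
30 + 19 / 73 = 2209 / 73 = 30.26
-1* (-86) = 86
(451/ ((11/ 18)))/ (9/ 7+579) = 861/ 677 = 1.27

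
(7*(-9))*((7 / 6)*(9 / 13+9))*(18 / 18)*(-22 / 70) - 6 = 14163 / 65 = 217.89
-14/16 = -7/8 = -0.88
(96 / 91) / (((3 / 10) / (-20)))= -6400 / 91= -70.33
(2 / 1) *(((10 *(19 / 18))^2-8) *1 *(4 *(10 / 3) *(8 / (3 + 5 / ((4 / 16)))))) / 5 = 1072256 / 5589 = 191.85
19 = 19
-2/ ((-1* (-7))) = -2/ 7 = -0.29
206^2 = 42436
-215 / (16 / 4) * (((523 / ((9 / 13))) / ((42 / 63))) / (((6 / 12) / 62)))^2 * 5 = -47755339213075 / 9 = -5306148801452.78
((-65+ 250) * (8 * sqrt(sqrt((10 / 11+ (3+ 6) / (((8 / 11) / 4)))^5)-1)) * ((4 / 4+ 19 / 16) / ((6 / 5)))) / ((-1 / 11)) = -32375 * sqrt(-234256+ 27057382 * sqrt(24398)) / 528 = -3986073.12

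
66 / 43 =1.53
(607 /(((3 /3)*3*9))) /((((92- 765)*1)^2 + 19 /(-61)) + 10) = 37027 /745990020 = 0.00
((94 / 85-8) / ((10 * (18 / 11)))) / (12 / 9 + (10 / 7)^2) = -0.12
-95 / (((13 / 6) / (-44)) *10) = 2508 / 13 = 192.92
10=10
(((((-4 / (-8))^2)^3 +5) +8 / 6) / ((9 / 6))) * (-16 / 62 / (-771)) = 1219 / 860436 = 0.00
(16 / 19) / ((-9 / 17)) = -272 / 171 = -1.59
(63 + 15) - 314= -236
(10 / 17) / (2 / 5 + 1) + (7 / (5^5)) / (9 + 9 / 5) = 1688333 / 4016250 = 0.42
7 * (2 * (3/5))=42/5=8.40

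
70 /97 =0.72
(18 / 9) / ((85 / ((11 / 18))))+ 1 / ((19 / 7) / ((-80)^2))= 34272209 / 14535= 2357.91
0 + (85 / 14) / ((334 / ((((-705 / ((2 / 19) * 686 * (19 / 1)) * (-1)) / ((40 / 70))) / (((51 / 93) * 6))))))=36425 / 7331968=0.00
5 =5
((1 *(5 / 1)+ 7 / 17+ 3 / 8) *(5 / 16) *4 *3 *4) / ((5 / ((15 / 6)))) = 11805 / 272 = 43.40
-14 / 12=-7 / 6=-1.17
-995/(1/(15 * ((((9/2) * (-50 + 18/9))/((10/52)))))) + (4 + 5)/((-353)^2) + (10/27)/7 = 394805006147551/23551101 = 16763760.05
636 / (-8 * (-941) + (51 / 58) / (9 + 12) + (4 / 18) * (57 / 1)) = 774648 / 9184583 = 0.08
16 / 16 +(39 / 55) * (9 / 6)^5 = 11237 / 1760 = 6.38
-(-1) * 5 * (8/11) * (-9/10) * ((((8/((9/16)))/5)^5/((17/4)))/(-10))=274877906944/19170421875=14.34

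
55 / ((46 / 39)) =2145 / 46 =46.63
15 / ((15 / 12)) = 12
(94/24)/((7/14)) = 47/6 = 7.83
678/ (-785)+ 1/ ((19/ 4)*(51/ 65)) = -452882/ 760665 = -0.60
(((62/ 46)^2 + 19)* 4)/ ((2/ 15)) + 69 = 693.50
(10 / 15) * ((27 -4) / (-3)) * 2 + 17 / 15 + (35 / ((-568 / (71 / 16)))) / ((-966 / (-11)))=-2409017 / 264960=-9.09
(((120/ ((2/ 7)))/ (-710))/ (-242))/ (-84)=-1/ 34364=-0.00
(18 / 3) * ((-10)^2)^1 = 600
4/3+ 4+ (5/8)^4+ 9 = 178003/12288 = 14.49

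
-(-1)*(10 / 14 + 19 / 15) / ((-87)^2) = 208 / 794745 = 0.00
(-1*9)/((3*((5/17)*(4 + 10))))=-51/70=-0.73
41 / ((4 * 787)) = 41 / 3148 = 0.01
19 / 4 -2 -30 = -109 / 4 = -27.25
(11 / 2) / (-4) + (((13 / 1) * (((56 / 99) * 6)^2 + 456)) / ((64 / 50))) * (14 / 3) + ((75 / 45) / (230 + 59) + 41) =167668809131 / 7553304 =22198.08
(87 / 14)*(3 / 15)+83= 5897 / 70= 84.24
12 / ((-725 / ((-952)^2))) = -10875648 / 725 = -15000.89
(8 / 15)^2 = 64 / 225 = 0.28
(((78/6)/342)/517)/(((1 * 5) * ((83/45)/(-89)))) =-0.00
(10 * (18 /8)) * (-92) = -2070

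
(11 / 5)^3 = 10.65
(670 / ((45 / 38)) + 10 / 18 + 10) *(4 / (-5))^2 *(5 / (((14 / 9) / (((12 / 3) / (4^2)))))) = 1482 / 5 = 296.40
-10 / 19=-0.53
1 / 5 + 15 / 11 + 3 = 251 / 55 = 4.56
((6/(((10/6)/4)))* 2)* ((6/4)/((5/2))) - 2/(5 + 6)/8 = 18983/1100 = 17.26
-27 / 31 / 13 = -27 / 403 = -0.07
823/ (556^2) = 823/ 309136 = 0.00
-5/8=-0.62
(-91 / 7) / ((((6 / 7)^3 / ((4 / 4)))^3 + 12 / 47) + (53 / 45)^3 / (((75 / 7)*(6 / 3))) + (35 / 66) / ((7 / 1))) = -19.79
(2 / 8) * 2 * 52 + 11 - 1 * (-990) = 1027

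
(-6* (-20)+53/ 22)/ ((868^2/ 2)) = 2693/ 8287664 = 0.00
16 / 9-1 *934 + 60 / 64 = -134105 / 144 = -931.28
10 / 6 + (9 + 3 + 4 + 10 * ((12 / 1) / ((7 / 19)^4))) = 47042813 / 7203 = 6531.00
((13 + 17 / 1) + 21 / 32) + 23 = 1717 / 32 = 53.66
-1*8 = -8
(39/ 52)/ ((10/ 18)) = 27/ 20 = 1.35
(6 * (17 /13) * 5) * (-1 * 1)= -510 /13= -39.23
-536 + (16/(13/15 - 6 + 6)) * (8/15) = -6840/13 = -526.15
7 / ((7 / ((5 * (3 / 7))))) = 15 / 7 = 2.14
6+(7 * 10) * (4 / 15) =74 / 3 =24.67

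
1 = 1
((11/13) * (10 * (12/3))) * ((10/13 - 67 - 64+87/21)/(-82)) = 2524280/48503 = 52.04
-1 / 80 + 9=719 / 80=8.99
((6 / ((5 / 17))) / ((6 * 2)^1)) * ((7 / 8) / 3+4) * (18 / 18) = 1751 / 240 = 7.30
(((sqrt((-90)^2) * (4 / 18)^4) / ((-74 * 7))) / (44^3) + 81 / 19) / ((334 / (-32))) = -325694443156 / 797398510293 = -0.41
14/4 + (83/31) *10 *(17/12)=41.43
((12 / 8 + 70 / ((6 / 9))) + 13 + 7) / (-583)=-23 / 106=-0.22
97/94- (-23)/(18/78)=28397/282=100.70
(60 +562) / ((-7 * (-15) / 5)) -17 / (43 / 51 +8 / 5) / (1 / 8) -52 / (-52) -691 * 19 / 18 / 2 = -8741123 / 22428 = -389.74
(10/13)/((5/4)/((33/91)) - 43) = -1320/67873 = -0.02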